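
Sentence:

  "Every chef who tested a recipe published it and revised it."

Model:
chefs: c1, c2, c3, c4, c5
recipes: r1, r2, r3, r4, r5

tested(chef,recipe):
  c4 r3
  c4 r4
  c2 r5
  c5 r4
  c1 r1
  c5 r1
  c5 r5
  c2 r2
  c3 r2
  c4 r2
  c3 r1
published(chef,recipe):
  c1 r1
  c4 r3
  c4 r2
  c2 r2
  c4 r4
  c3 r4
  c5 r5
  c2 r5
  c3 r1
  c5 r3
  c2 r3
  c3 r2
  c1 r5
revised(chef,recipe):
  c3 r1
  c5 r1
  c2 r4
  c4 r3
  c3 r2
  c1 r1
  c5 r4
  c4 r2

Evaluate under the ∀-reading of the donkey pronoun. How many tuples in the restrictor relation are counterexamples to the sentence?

6

"it" takes "a recipe" as antecedent — a donkey pronoun bound across the clause boundary.
Strong reading: for every (c,r) with tested(c,r), published(c,r) ∧ revised(c,r).
Restrictor pairs: (c1,r1) ✓  (c2,r2) ✗  (c2,r5) ✗  (c3,r1) ✓  (c3,r2) ✓  (c4,r2) ✓  (c4,r3) ✓  (c4,r4) ✗  (c5,r1) ✗  (c5,r4) ✗  (c5,r5) ✗
Counterexamples (restrictor pairs failing the scope): 6.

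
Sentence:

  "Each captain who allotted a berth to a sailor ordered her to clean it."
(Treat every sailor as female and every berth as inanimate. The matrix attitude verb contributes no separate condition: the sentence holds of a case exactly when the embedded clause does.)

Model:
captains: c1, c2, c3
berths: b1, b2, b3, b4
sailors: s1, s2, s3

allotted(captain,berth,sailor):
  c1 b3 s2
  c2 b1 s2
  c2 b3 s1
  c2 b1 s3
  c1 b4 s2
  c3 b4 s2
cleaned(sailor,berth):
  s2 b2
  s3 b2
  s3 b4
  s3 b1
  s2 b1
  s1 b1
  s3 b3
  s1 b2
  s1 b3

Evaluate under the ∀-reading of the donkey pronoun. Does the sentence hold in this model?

False

"her" takes "a sailor" as antecedent and "it" takes "a berth"; both are donkey pronouns co-varying with the restrictor.
Strong reading: for every (c,b,s) with allotted(c,b,s), cleaned(s,b).
Restrictor triples: (c1,b3,s2)→cleaned(s2,b3) ✗  (c1,b4,s2)→cleaned(s2,b4) ✗  (c2,b1,s2)→cleaned(s2,b1) ✓  (c2,b1,s3)→cleaned(s3,b1) ✓  (c2,b3,s1)→cleaned(s1,b3) ✓  (c3,b4,s2)→cleaned(s2,b4) ✗
Counterexample: (c1,b3,s2) — cleaned(s2,b3) does not hold.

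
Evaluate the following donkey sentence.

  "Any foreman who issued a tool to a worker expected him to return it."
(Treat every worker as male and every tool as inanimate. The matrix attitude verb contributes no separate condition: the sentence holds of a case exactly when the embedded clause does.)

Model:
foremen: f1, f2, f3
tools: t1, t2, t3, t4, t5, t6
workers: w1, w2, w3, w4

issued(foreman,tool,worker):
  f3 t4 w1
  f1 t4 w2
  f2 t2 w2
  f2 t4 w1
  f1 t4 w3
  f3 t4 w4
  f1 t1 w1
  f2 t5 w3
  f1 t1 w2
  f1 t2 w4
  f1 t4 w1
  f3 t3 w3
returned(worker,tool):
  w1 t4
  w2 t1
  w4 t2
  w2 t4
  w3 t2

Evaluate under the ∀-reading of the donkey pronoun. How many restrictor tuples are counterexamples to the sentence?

6

"him" takes "a worker" as antecedent and "it" takes "a tool"; both are donkey pronouns co-varying with the restrictor.
Strong reading: for every (f,t,w) with issued(f,t,w), returned(w,t).
Restrictor triples: (f1,t1,w1)→returned(w1,t1) ✗  (f1,t1,w2)→returned(w2,t1) ✓  (f1,t2,w4)→returned(w4,t2) ✓  (f1,t4,w1)→returned(w1,t4) ✓  (f1,t4,w2)→returned(w2,t4) ✓  (f1,t4,w3)→returned(w3,t4) ✗  (f2,t2,w2)→returned(w2,t2) ✗  (f2,t4,w1)→returned(w1,t4) ✓  (f2,t5,w3)→returned(w3,t5) ✗  (f3,t3,w3)→returned(w3,t3) ✗  (f3,t4,w1)→returned(w1,t4) ✓  (f3,t4,w4)→returned(w4,t4) ✗
Counterexamples (restrictor triples failing the scope): 6.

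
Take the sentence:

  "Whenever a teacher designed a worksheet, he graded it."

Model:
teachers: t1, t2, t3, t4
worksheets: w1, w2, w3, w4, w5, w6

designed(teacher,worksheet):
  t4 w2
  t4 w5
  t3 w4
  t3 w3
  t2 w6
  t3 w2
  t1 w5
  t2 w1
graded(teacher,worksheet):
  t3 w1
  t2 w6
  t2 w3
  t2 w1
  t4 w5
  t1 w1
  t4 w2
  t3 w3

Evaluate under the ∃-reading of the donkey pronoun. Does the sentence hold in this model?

False

"it" takes "a worksheet" as antecedent — a donkey pronoun bound across the clause boundary.
Weak reading: every teacher t with some designed-worksheet has at least one designed-worksheet w such that graded(t,w).
Per teacher: t1:✗  t2:✓  t3:✓  t4:✓
t1 has no witness among its designed-worksheets.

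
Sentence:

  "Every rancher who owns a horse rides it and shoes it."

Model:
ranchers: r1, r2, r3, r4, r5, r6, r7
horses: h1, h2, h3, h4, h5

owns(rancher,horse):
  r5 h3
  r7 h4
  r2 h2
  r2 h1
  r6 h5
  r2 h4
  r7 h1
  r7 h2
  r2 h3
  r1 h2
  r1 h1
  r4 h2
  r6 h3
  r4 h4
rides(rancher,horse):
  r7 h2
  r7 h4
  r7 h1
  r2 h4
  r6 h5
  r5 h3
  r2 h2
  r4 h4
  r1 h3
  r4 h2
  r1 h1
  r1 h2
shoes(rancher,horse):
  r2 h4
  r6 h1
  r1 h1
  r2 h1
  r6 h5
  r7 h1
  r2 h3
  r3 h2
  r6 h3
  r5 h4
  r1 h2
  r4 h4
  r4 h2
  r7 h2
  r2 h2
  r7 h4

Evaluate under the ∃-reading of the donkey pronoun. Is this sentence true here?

"it" takes "a horse" as antecedent — a donkey pronoun bound across the clause boundary.
Weak reading: every rancher r with some owns-horse has at least one owns-horse h such that rides(r,h) ∧ shoes(r,h).
Per rancher: r1:✓  r2:✓  r4:✓  r5:✗  r6:✓  r7:✓
r5 has no witness among its owns-horses.

False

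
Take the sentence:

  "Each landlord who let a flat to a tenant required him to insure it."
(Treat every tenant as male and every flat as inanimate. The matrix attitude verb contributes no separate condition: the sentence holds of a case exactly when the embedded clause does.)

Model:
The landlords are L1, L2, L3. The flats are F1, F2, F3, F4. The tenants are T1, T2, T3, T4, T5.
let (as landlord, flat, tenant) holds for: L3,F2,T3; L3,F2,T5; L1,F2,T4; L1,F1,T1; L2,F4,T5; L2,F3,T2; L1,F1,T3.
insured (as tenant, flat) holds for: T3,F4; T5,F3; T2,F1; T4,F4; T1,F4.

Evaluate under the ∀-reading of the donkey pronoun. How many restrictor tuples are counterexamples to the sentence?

"him" takes "a tenant" as antecedent and "it" takes "a flat"; both are donkey pronouns co-varying with the restrictor.
Strong reading: for every (l,f,t) with let(l,f,t), insured(t,f).
Restrictor triples: (L1,F1,T1)→insured(T1,F1) ✗  (L1,F1,T3)→insured(T3,F1) ✗  (L1,F2,T4)→insured(T4,F2) ✗  (L2,F3,T2)→insured(T2,F3) ✗  (L2,F4,T5)→insured(T5,F4) ✗  (L3,F2,T3)→insured(T3,F2) ✗  (L3,F2,T5)→insured(T5,F2) ✗
Counterexamples (restrictor triples failing the scope): 7.

7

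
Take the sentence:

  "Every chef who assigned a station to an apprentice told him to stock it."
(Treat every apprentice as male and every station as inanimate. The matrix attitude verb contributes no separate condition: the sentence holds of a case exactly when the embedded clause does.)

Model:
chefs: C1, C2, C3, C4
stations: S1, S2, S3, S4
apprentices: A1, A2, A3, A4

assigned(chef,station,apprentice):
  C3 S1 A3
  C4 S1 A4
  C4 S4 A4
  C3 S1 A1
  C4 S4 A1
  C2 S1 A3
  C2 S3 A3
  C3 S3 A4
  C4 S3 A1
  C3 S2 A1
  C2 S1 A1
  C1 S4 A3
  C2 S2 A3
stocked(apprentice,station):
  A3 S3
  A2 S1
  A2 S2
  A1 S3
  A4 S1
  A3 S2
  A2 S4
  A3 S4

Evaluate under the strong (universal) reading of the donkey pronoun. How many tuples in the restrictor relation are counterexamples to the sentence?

8

"him" takes "an apprentice" as antecedent and "it" takes "a station"; both are donkey pronouns co-varying with the restrictor.
Strong reading: for every (c,s,a) with assigned(c,s,a), stocked(a,s).
Restrictor triples: (C1,S4,A3)→stocked(A3,S4) ✓  (C2,S1,A1)→stocked(A1,S1) ✗  (C2,S1,A3)→stocked(A3,S1) ✗  (C2,S2,A3)→stocked(A3,S2) ✓  (C2,S3,A3)→stocked(A3,S3) ✓  (C3,S1,A1)→stocked(A1,S1) ✗  (C3,S1,A3)→stocked(A3,S1) ✗  (C3,S2,A1)→stocked(A1,S2) ✗  (C3,S3,A4)→stocked(A4,S3) ✗  (C4,S1,A4)→stocked(A4,S1) ✓  (C4,S3,A1)→stocked(A1,S3) ✓  (C4,S4,A1)→stocked(A1,S4) ✗  (C4,S4,A4)→stocked(A4,S4) ✗
Counterexamples (restrictor triples failing the scope): 8.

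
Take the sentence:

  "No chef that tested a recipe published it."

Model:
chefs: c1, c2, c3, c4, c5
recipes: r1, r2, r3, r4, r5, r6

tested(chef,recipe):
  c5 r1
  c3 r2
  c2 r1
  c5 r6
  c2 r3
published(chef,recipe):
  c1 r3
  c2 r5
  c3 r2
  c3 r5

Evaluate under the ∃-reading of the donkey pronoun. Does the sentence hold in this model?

False

"it" takes "a recipe" as antecedent — a donkey pronoun bound across the clause boundary.
Truth condition: for no (c,r) with tested(c,r) does published(c,r) hold.
Restrictor pairs — does the scope hold? (c2,r1):fails  (c2,r3):fails  (c3,r2):holds  (c5,r1):fails  (c5,r6):fails
Scope holds for 1 pair(s), so the sentence is false.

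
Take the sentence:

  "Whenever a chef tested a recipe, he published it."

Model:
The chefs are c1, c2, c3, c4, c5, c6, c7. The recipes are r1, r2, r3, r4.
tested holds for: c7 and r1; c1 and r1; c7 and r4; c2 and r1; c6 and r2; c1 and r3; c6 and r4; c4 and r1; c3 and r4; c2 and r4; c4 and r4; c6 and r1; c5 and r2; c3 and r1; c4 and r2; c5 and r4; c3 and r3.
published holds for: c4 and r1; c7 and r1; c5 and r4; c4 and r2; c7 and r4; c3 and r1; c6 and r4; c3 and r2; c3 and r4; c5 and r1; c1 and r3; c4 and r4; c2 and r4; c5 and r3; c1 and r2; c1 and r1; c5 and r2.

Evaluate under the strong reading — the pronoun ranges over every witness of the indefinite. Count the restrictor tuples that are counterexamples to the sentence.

4

"it" takes "a recipe" as antecedent — a donkey pronoun bound across the clause boundary.
Strong reading: for every (c,r) with tested(c,r), published(c,r).
Restrictor pairs: (c1,r1) ✓  (c1,r3) ✓  (c2,r1) ✗  (c2,r4) ✓  (c3,r1) ✓  (c3,r3) ✗  (c3,r4) ✓  (c4,r1) ✓  (c4,r2) ✓  (c4,r4) ✓  (c5,r2) ✓  (c5,r4) ✓  (c6,r1) ✗  (c6,r2) ✗  (c6,r4) ✓  (c7,r1) ✓  (c7,r4) ✓
Counterexamples (restrictor pairs failing the scope): 4.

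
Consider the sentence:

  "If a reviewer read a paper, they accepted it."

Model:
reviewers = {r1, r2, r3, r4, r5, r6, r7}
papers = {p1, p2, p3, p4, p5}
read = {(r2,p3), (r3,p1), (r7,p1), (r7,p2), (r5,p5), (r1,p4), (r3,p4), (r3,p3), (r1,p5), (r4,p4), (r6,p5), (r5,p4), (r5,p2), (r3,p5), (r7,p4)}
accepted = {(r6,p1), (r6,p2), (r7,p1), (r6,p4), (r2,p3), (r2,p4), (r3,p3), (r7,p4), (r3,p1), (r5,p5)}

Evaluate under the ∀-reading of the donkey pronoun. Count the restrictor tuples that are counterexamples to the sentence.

9

"it" takes "a paper" as antecedent — a donkey pronoun bound across the clause boundary.
Strong reading: for every (r,p) with read(r,p), accepted(r,p).
Restrictor pairs: (r1,p4) ✗  (r1,p5) ✗  (r2,p3) ✓  (r3,p1) ✓  (r3,p3) ✓  (r3,p4) ✗  (r3,p5) ✗  (r4,p4) ✗  (r5,p2) ✗  (r5,p4) ✗  (r5,p5) ✓  (r6,p5) ✗  (r7,p1) ✓  (r7,p2) ✗  (r7,p4) ✓
Counterexamples (restrictor pairs failing the scope): 9.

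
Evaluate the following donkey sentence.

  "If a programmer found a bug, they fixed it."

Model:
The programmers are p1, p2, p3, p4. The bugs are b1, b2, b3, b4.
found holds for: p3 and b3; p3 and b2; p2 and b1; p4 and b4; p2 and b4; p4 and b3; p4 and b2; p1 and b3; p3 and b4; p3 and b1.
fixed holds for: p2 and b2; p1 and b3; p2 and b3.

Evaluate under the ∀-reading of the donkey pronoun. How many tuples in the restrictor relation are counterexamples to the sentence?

9

"it" takes "a bug" as antecedent — a donkey pronoun bound across the clause boundary.
Strong reading: for every (p,b) with found(p,b), fixed(p,b).
Restrictor pairs: (p1,b3) ✓  (p2,b1) ✗  (p2,b4) ✗  (p3,b1) ✗  (p3,b2) ✗  (p3,b3) ✗  (p3,b4) ✗  (p4,b2) ✗  (p4,b3) ✗  (p4,b4) ✗
Counterexamples (restrictor pairs failing the scope): 9.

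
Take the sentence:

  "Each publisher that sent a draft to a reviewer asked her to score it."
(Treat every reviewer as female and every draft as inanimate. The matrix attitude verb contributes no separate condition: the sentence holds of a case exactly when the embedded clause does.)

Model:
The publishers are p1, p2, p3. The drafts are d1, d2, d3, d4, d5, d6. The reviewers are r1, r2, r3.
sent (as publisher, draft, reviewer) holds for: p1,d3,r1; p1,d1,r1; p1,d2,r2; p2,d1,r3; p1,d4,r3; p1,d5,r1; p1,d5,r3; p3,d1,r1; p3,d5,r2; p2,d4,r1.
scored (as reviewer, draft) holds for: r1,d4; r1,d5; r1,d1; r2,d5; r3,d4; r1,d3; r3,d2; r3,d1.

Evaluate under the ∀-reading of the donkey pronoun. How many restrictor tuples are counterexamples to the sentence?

"her" takes "a reviewer" as antecedent and "it" takes "a draft"; both are donkey pronouns co-varying with the restrictor.
Strong reading: for every (p,d,r) with sent(p,d,r), scored(r,d).
Restrictor triples: (p1,d1,r1)→scored(r1,d1) ✓  (p1,d2,r2)→scored(r2,d2) ✗  (p1,d3,r1)→scored(r1,d3) ✓  (p1,d4,r3)→scored(r3,d4) ✓  (p1,d5,r1)→scored(r1,d5) ✓  (p1,d5,r3)→scored(r3,d5) ✗  (p2,d1,r3)→scored(r3,d1) ✓  (p2,d4,r1)→scored(r1,d4) ✓  (p3,d1,r1)→scored(r1,d1) ✓  (p3,d5,r2)→scored(r2,d5) ✓
Counterexamples (restrictor triples failing the scope): 2.

2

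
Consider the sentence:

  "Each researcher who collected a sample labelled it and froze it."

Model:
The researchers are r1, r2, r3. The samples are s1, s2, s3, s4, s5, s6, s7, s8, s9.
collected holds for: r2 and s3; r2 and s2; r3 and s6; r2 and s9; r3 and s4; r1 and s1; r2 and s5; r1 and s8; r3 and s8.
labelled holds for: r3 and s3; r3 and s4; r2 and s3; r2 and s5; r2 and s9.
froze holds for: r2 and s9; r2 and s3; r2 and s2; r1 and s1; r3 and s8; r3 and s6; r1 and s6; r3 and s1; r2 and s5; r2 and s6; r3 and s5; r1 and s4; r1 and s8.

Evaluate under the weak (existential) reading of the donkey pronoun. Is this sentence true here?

False

"it" takes "a sample" as antecedent — a donkey pronoun bound across the clause boundary.
Weak reading: every researcher r with some collected-sample has at least one collected-sample s such that labelled(r,s) ∧ froze(r,s).
Per researcher: r1:✗  r2:✓  r3:✗
r1 has no witness among its collected-samples.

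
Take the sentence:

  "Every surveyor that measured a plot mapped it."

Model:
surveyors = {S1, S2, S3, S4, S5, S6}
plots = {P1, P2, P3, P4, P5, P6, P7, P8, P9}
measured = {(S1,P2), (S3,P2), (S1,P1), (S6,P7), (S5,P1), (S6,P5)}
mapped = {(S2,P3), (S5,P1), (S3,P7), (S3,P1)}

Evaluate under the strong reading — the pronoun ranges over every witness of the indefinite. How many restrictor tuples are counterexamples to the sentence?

"it" takes "a plot" as antecedent — a donkey pronoun bound across the clause boundary.
Strong reading: for every (s,p) with measured(s,p), mapped(s,p).
Restrictor pairs: (S1,P1) ✗  (S1,P2) ✗  (S3,P2) ✗  (S5,P1) ✓  (S6,P5) ✗  (S6,P7) ✗
Counterexamples (restrictor pairs failing the scope): 5.

5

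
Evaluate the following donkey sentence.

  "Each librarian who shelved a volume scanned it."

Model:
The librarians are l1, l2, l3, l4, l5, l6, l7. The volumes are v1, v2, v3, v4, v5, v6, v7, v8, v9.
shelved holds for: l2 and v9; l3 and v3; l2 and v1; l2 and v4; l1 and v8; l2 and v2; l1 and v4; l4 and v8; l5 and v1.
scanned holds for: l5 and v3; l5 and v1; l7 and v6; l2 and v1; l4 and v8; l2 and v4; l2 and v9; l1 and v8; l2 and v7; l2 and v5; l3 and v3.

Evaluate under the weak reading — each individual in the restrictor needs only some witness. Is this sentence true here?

True

"it" takes "a volume" as antecedent — a donkey pronoun bound across the clause boundary.
Weak reading: every librarian l with some shelved-volume has at least one shelved-volume v such that scanned(l,v).
Per librarian: l1:✓  l2:✓  l3:✓  l4:✓  l5:✓
Every librarian in the restrictor has a witness.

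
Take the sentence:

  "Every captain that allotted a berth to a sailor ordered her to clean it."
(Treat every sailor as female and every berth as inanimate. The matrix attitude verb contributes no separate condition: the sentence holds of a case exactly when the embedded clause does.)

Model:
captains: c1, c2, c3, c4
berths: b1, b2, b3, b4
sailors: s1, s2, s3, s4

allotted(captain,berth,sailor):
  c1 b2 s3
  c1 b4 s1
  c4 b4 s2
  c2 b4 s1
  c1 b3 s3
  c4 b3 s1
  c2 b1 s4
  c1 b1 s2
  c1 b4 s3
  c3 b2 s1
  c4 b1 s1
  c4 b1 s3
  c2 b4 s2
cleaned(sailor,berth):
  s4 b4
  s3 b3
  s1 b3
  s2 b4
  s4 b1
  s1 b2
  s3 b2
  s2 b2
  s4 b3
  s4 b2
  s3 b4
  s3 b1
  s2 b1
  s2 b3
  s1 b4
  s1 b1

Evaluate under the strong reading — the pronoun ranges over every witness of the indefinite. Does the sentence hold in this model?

True

"her" takes "a sailor" as antecedent and "it" takes "a berth"; both are donkey pronouns co-varying with the restrictor.
Strong reading: for every (c,b,s) with allotted(c,b,s), cleaned(s,b).
Restrictor triples: (c1,b1,s2)→cleaned(s2,b1) ✓  (c1,b2,s3)→cleaned(s3,b2) ✓  (c1,b3,s3)→cleaned(s3,b3) ✓  (c1,b4,s1)→cleaned(s1,b4) ✓  (c1,b4,s3)→cleaned(s3,b4) ✓  (c2,b1,s4)→cleaned(s4,b1) ✓  (c2,b4,s1)→cleaned(s1,b4) ✓  (c2,b4,s2)→cleaned(s2,b4) ✓  (c3,b2,s1)→cleaned(s1,b2) ✓  (c4,b1,s1)→cleaned(s1,b1) ✓  (c4,b1,s3)→cleaned(s3,b1) ✓  (c4,b3,s1)→cleaned(s1,b3) ✓  (c4,b4,s2)→cleaned(s2,b4) ✓
Every restrictor triple satisfies the scope.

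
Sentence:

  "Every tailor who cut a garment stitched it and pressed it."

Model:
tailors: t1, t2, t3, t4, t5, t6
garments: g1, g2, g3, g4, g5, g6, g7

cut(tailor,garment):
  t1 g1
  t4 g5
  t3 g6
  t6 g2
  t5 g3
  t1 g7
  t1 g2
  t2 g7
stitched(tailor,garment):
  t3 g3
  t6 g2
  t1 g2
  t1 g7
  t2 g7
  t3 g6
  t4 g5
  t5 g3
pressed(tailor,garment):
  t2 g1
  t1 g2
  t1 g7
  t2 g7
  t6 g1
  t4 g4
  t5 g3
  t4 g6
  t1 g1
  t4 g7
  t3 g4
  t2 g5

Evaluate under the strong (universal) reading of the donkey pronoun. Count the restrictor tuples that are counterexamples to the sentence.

4

"it" takes "a garment" as antecedent — a donkey pronoun bound across the clause boundary.
Strong reading: for every (t,g) with cut(t,g), stitched(t,g) ∧ pressed(t,g).
Restrictor pairs: (t1,g1) ✗  (t1,g2) ✓  (t1,g7) ✓  (t2,g7) ✓  (t3,g6) ✗  (t4,g5) ✗  (t5,g3) ✓  (t6,g2) ✗
Counterexamples (restrictor pairs failing the scope): 4.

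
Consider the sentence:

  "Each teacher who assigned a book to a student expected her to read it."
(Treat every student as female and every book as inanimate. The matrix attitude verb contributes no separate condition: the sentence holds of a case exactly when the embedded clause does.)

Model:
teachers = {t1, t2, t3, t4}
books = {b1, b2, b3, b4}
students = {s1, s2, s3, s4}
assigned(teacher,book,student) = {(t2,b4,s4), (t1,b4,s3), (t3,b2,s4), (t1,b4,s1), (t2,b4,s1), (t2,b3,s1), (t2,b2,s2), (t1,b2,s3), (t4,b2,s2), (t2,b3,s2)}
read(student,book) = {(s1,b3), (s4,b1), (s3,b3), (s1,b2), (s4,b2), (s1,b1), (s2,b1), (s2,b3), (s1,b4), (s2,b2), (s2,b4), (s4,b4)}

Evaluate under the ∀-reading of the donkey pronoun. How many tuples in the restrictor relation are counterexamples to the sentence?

2

"her" takes "a student" as antecedent and "it" takes "a book"; both are donkey pronouns co-varying with the restrictor.
Strong reading: for every (t,b,s) with assigned(t,b,s), read(s,b).
Restrictor triples: (t1,b2,s3)→read(s3,b2) ✗  (t1,b4,s1)→read(s1,b4) ✓  (t1,b4,s3)→read(s3,b4) ✗  (t2,b2,s2)→read(s2,b2) ✓  (t2,b3,s1)→read(s1,b3) ✓  (t2,b3,s2)→read(s2,b3) ✓  (t2,b4,s1)→read(s1,b4) ✓  (t2,b4,s4)→read(s4,b4) ✓  (t3,b2,s4)→read(s4,b2) ✓  (t4,b2,s2)→read(s2,b2) ✓
Counterexamples (restrictor triples failing the scope): 2.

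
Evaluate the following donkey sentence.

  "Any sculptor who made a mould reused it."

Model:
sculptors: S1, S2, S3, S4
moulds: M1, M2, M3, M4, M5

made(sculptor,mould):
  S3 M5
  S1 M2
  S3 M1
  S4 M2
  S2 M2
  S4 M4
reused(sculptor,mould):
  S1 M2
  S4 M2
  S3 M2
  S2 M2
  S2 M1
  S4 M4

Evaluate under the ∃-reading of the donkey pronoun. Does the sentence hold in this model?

False

"it" takes "a mould" as antecedent — a donkey pronoun bound across the clause boundary.
Weak reading: every sculptor s with some made-mould has at least one made-mould m such that reused(s,m).
Per sculptor: S1:✓  S2:✓  S3:✗  S4:✓
S3 has no witness among its made-moulds.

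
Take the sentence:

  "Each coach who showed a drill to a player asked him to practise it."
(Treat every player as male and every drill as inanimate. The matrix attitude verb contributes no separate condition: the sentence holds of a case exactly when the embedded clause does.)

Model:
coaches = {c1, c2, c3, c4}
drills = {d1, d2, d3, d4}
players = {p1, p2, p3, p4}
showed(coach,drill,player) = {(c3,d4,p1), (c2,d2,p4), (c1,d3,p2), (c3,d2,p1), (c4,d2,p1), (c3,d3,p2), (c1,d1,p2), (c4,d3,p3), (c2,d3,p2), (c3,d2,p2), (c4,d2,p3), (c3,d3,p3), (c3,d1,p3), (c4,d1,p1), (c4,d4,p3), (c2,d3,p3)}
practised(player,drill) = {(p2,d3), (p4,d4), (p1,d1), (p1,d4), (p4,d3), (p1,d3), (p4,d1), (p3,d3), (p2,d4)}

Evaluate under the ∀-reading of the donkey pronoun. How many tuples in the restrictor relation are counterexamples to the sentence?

"him" takes "a player" as antecedent and "it" takes "a drill"; both are donkey pronouns co-varying with the restrictor.
Strong reading: for every (c,d,p) with showed(c,d,p), practised(p,d).
Restrictor triples: (c1,d1,p2)→practised(p2,d1) ✗  (c1,d3,p2)→practised(p2,d3) ✓  (c2,d2,p4)→practised(p4,d2) ✗  (c2,d3,p2)→practised(p2,d3) ✓  (c2,d3,p3)→practised(p3,d3) ✓  (c3,d1,p3)→practised(p3,d1) ✗  (c3,d2,p1)→practised(p1,d2) ✗  (c3,d2,p2)→practised(p2,d2) ✗  (c3,d3,p2)→practised(p2,d3) ✓  (c3,d3,p3)→practised(p3,d3) ✓  (c3,d4,p1)→practised(p1,d4) ✓  (c4,d1,p1)→practised(p1,d1) ✓  (c4,d2,p1)→practised(p1,d2) ✗  (c4,d2,p3)→practised(p3,d2) ✗  (c4,d3,p3)→practised(p3,d3) ✓  (c4,d4,p3)→practised(p3,d4) ✗
Counterexamples (restrictor triples failing the scope): 8.

8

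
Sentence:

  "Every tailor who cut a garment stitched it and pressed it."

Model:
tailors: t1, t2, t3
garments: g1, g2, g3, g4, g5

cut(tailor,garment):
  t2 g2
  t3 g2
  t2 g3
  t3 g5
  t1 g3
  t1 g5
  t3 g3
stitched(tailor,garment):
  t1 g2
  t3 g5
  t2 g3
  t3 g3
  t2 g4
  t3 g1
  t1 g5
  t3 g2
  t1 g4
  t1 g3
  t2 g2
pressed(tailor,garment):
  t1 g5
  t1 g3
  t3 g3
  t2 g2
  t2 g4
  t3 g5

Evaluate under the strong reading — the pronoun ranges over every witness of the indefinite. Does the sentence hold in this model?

"it" takes "a garment" as antecedent — a donkey pronoun bound across the clause boundary.
Strong reading: for every (t,g) with cut(t,g), stitched(t,g) ∧ pressed(t,g).
Restrictor pairs: (t1,g3) ✓  (t1,g5) ✓  (t2,g2) ✓  (t2,g3) ✗  (t3,g2) ✗  (t3,g3) ✓  (t3,g5) ✓
Counterexample: (t2,g3) is in cut but fails the scope.

False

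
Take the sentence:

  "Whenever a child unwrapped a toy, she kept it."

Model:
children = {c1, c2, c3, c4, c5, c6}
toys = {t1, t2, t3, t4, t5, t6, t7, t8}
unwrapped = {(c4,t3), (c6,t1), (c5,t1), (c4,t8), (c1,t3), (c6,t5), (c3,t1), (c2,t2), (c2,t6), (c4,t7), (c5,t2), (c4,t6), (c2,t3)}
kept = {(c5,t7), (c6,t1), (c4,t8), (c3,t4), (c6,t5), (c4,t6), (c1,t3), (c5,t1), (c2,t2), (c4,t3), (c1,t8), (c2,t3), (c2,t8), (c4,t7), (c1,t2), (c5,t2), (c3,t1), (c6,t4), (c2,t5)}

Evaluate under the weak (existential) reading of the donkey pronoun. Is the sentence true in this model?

"it" takes "a toy" as antecedent — a donkey pronoun bound across the clause boundary.
Weak reading: every child c with some unwrapped-toy has at least one unwrapped-toy t such that kept(c,t).
Per child: c1:✓  c2:✓  c3:✓  c4:✓  c5:✓  c6:✓
Every child in the restrictor has a witness.

True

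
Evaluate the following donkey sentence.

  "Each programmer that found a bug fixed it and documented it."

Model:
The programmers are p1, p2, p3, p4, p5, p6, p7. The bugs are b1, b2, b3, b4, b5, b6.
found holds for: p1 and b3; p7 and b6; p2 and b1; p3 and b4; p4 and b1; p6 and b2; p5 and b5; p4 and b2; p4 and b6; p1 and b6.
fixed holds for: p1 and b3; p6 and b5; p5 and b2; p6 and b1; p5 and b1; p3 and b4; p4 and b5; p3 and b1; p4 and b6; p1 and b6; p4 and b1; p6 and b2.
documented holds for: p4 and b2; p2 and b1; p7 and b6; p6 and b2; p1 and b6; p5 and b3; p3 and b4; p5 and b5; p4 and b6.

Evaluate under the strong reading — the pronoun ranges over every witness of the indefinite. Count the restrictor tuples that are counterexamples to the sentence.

"it" takes "a bug" as antecedent — a donkey pronoun bound across the clause boundary.
Strong reading: for every (p,b) with found(p,b), fixed(p,b) ∧ documented(p,b).
Restrictor pairs: (p1,b3) ✗  (p1,b6) ✓  (p2,b1) ✗  (p3,b4) ✓  (p4,b1) ✗  (p4,b2) ✗  (p4,b6) ✓  (p5,b5) ✗  (p6,b2) ✓  (p7,b6) ✗
Counterexamples (restrictor pairs failing the scope): 6.

6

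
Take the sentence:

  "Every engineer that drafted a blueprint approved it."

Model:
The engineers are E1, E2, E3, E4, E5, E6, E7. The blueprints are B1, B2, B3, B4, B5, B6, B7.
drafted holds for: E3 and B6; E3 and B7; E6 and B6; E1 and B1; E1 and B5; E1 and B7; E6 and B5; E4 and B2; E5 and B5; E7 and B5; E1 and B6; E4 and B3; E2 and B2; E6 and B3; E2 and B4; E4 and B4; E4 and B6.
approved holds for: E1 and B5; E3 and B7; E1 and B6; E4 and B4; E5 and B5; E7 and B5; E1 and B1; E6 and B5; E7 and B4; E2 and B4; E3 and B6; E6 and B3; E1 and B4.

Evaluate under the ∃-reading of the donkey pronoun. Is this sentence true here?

True

"it" takes "a blueprint" as antecedent — a donkey pronoun bound across the clause boundary.
Weak reading: every engineer e with some drafted-blueprint has at least one drafted-blueprint b such that approved(e,b).
Per engineer: E1:✓  E2:✓  E3:✓  E4:✓  E5:✓  E6:✓  E7:✓
Every engineer in the restrictor has a witness.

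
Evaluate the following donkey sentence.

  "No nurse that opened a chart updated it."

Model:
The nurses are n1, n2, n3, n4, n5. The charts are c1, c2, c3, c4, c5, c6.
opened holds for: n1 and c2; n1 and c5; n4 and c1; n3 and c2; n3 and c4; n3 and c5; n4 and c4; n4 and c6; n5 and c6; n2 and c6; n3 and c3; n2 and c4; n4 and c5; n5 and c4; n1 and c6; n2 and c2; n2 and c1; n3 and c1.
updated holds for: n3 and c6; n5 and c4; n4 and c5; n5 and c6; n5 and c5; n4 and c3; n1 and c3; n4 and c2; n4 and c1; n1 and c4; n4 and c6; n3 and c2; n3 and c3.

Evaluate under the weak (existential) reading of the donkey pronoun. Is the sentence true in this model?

"it" takes "a chart" as antecedent — a donkey pronoun bound across the clause boundary.
Truth condition: for no (n,c) with opened(n,c) does updated(n,c) hold.
Restrictor pairs — does the scope hold? (n1,c2):fails  (n1,c5):fails  (n1,c6):fails  (n2,c1):fails  (n2,c2):fails  (n2,c4):fails  (n2,c6):fails  (n3,c1):fails  (n3,c2):holds  (n3,c3):holds  (n3,c4):fails  (n3,c5):fails  (n4,c1):holds  (n4,c4):fails  (n4,c5):holds  (n4,c6):holds  (n5,c4):holds  (n5,c6):holds
Scope holds for 7 pair(s), so the sentence is false.

False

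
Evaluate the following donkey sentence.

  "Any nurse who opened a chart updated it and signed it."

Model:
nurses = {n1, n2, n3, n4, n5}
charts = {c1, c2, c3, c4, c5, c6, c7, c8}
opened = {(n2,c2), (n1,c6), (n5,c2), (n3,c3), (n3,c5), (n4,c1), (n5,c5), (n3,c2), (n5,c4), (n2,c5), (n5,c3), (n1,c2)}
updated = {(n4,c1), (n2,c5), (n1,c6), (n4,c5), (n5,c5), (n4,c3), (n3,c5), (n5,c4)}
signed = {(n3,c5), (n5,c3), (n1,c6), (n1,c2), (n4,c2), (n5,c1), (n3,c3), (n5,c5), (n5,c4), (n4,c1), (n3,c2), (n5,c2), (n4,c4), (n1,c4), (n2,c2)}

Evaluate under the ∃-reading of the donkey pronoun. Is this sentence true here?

"it" takes "a chart" as antecedent — a donkey pronoun bound across the clause boundary.
Weak reading: every nurse n with some opened-chart has at least one opened-chart c such that updated(n,c) ∧ signed(n,c).
Per nurse: n1:✓  n2:✗  n3:✓  n4:✓  n5:✓
n2 has no witness among its opened-charts.

False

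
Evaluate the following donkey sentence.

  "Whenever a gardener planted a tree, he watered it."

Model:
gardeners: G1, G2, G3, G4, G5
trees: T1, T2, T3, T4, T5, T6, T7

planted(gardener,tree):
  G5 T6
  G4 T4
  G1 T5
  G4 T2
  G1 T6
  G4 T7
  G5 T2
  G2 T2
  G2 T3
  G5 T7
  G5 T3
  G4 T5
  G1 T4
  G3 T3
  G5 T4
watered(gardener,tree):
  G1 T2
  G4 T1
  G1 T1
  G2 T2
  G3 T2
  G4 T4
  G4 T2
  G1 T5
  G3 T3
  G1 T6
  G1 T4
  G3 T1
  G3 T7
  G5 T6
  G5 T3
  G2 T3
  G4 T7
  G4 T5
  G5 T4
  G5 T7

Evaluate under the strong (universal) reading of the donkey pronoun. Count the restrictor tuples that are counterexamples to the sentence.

1

"it" takes "a tree" as antecedent — a donkey pronoun bound across the clause boundary.
Strong reading: for every (g,t) with planted(g,t), watered(g,t).
Restrictor pairs: (G1,T4) ✓  (G1,T5) ✓  (G1,T6) ✓  (G2,T2) ✓  (G2,T3) ✓  (G3,T3) ✓  (G4,T2) ✓  (G4,T4) ✓  (G4,T5) ✓  (G4,T7) ✓  (G5,T2) ✗  (G5,T3) ✓  (G5,T4) ✓  (G5,T6) ✓  (G5,T7) ✓
Counterexamples (restrictor pairs failing the scope): 1.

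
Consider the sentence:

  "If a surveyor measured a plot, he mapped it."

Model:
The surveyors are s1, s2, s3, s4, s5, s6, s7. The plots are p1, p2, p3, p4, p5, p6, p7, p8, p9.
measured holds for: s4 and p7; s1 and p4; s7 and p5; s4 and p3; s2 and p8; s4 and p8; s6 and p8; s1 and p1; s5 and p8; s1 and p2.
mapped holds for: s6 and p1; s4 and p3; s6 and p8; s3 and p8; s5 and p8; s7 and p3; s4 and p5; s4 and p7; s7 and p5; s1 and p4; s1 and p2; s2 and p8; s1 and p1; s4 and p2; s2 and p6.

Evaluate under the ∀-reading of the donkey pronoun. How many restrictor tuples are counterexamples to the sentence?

1

"it" takes "a plot" as antecedent — a donkey pronoun bound across the clause boundary.
Strong reading: for every (s,p) with measured(s,p), mapped(s,p).
Restrictor pairs: (s1,p1) ✓  (s1,p2) ✓  (s1,p4) ✓  (s2,p8) ✓  (s4,p3) ✓  (s4,p7) ✓  (s4,p8) ✗  (s5,p8) ✓  (s6,p8) ✓  (s7,p5) ✓
Counterexamples (restrictor pairs failing the scope): 1.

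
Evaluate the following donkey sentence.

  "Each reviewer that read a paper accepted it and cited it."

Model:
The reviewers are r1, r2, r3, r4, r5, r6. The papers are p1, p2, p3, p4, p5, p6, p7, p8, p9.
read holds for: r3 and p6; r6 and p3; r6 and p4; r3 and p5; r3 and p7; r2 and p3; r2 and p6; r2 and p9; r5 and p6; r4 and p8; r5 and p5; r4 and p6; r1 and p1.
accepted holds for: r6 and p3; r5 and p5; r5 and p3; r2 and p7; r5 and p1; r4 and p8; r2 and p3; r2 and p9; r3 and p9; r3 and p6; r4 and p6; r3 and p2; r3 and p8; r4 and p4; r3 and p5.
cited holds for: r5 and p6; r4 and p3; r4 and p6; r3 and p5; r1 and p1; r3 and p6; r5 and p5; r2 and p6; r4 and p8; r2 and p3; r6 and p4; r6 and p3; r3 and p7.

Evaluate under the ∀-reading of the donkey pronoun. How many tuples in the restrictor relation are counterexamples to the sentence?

"it" takes "a paper" as antecedent — a donkey pronoun bound across the clause boundary.
Strong reading: for every (r,p) with read(r,p), accepted(r,p) ∧ cited(r,p).
Restrictor pairs: (r1,p1) ✗  (r2,p3) ✓  (r2,p6) ✗  (r2,p9) ✗  (r3,p5) ✓  (r3,p6) ✓  (r3,p7) ✗  (r4,p6) ✓  (r4,p8) ✓  (r5,p5) ✓  (r5,p6) ✗  (r6,p3) ✓  (r6,p4) ✗
Counterexamples (restrictor pairs failing the scope): 6.

6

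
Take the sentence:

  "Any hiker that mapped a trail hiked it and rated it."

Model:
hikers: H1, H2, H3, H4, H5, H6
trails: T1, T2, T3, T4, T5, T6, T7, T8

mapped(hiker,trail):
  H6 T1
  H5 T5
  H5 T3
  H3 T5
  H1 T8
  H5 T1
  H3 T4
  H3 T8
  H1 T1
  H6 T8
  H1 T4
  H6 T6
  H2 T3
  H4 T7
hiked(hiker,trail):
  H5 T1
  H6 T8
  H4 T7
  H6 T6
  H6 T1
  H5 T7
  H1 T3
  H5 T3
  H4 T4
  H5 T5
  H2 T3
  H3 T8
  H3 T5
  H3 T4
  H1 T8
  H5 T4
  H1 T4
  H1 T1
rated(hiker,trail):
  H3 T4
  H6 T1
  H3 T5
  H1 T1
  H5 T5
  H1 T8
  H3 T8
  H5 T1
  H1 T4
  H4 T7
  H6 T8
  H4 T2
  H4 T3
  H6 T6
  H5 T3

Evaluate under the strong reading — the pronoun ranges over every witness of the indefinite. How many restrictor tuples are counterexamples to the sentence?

"it" takes "a trail" as antecedent — a donkey pronoun bound across the clause boundary.
Strong reading: for every (h,t) with mapped(h,t), hiked(h,t) ∧ rated(h,t).
Restrictor pairs: (H1,T1) ✓  (H1,T4) ✓  (H1,T8) ✓  (H2,T3) ✗  (H3,T4) ✓  (H3,T5) ✓  (H3,T8) ✓  (H4,T7) ✓  (H5,T1) ✓  (H5,T3) ✓  (H5,T5) ✓  (H6,T1) ✓  (H6,T6) ✓  (H6,T8) ✓
Counterexamples (restrictor pairs failing the scope): 1.

1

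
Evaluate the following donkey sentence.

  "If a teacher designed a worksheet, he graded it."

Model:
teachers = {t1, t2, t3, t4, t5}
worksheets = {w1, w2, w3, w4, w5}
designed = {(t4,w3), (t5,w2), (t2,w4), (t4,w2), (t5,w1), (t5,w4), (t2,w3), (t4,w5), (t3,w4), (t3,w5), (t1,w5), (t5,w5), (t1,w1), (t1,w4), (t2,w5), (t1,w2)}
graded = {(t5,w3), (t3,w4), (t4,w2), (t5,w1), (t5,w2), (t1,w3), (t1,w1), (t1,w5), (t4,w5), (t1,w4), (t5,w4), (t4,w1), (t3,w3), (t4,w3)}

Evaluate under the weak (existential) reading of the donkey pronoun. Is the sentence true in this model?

"it" takes "a worksheet" as antecedent — a donkey pronoun bound across the clause boundary.
Weak reading: every teacher t with some designed-worksheet has at least one designed-worksheet w such that graded(t,w).
Per teacher: t1:✓  t2:✗  t3:✓  t4:✓  t5:✓
t2 has no witness among its designed-worksheets.

False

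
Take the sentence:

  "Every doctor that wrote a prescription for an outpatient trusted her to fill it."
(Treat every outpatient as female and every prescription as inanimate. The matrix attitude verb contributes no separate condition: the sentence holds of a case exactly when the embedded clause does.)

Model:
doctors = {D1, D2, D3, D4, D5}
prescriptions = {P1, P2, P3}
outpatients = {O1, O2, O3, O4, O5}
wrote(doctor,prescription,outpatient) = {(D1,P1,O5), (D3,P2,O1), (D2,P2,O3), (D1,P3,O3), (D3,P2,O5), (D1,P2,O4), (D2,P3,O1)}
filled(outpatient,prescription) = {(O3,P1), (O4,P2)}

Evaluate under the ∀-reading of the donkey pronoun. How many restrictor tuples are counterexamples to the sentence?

6

"her" takes "an outpatient" as antecedent and "it" takes "a prescription"; both are donkey pronouns co-varying with the restrictor.
Strong reading: for every (d,p,o) with wrote(d,p,o), filled(o,p).
Restrictor triples: (D1,P1,O5)→filled(O5,P1) ✗  (D1,P2,O4)→filled(O4,P2) ✓  (D1,P3,O3)→filled(O3,P3) ✗  (D2,P2,O3)→filled(O3,P2) ✗  (D2,P3,O1)→filled(O1,P3) ✗  (D3,P2,O1)→filled(O1,P2) ✗  (D3,P2,O5)→filled(O5,P2) ✗
Counterexamples (restrictor triples failing the scope): 6.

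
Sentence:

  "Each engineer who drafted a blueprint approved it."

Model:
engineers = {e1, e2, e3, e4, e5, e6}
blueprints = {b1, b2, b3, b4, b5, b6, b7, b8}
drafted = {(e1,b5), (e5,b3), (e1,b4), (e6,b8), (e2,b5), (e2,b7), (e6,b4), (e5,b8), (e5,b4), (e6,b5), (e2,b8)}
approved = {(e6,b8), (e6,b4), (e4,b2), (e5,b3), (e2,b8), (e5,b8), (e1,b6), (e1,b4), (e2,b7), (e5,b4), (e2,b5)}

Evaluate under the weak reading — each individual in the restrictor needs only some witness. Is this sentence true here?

"it" takes "a blueprint" as antecedent — a donkey pronoun bound across the clause boundary.
Weak reading: every engineer e with some drafted-blueprint has at least one drafted-blueprint b such that approved(e,b).
Per engineer: e1:✓  e2:✓  e5:✓  e6:✓
Every engineer in the restrictor has a witness.

True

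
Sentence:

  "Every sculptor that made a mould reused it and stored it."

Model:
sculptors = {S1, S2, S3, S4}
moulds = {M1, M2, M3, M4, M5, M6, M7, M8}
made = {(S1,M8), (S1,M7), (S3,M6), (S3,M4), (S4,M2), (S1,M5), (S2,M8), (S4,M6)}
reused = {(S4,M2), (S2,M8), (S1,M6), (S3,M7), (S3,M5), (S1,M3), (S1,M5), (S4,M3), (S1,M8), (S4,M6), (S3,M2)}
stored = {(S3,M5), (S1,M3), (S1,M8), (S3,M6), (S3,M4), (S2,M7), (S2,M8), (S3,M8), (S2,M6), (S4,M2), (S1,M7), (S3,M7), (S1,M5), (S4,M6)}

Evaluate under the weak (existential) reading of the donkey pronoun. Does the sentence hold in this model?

False

"it" takes "a mould" as antecedent — a donkey pronoun bound across the clause boundary.
Weak reading: every sculptor s with some made-mould has at least one made-mould m such that reused(s,m) ∧ stored(s,m).
Per sculptor: S1:✓  S2:✓  S3:✗  S4:✓
S3 has no witness among its made-moulds.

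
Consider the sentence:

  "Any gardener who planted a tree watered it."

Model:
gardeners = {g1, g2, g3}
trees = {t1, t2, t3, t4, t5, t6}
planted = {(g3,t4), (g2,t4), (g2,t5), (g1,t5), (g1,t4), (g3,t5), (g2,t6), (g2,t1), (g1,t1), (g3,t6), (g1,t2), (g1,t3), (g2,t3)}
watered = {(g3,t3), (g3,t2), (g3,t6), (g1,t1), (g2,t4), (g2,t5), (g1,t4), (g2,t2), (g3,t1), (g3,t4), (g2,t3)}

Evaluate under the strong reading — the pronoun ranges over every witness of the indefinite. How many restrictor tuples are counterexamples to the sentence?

"it" takes "a tree" as antecedent — a donkey pronoun bound across the clause boundary.
Strong reading: for every (g,t) with planted(g,t), watered(g,t).
Restrictor pairs: (g1,t1) ✓  (g1,t2) ✗  (g1,t3) ✗  (g1,t4) ✓  (g1,t5) ✗  (g2,t1) ✗  (g2,t3) ✓  (g2,t4) ✓  (g2,t5) ✓  (g2,t6) ✗  (g3,t4) ✓  (g3,t5) ✗  (g3,t6) ✓
Counterexamples (restrictor pairs failing the scope): 6.

6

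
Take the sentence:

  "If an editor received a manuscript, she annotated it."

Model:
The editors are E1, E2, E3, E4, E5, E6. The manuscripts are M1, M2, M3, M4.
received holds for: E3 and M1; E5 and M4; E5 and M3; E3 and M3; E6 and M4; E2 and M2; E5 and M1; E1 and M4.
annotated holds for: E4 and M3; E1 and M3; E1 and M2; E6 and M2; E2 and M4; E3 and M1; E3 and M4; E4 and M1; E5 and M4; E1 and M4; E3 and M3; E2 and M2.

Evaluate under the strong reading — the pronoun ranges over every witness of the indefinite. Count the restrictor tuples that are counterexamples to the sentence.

3

"it" takes "a manuscript" as antecedent — a donkey pronoun bound across the clause boundary.
Strong reading: for every (e,m) with received(e,m), annotated(e,m).
Restrictor pairs: (E1,M4) ✓  (E2,M2) ✓  (E3,M1) ✓  (E3,M3) ✓  (E5,M1) ✗  (E5,M3) ✗  (E5,M4) ✓  (E6,M4) ✗
Counterexamples (restrictor pairs failing the scope): 3.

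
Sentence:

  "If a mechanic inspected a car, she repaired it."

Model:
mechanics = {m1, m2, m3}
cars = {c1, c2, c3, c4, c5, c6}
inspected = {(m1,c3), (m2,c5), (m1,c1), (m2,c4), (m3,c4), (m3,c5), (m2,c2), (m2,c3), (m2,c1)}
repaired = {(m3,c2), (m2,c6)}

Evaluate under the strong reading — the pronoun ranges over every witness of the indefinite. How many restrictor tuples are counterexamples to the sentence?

9

"it" takes "a car" as antecedent — a donkey pronoun bound across the clause boundary.
Strong reading: for every (m,c) with inspected(m,c), repaired(m,c).
Restrictor pairs: (m1,c1) ✗  (m1,c3) ✗  (m2,c1) ✗  (m2,c2) ✗  (m2,c3) ✗  (m2,c4) ✗  (m2,c5) ✗  (m3,c4) ✗  (m3,c5) ✗
Counterexamples (restrictor pairs failing the scope): 9.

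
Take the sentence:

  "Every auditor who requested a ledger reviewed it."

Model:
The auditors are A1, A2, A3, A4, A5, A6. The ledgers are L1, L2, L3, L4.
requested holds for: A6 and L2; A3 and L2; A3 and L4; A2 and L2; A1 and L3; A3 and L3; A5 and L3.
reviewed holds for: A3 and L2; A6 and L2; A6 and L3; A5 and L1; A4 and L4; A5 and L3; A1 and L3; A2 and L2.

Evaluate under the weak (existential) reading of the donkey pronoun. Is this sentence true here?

True

"it" takes "a ledger" as antecedent — a donkey pronoun bound across the clause boundary.
Weak reading: every auditor a with some requested-ledger has at least one requested-ledger l such that reviewed(a,l).
Per auditor: A1:✓  A2:✓  A3:✓  A5:✓  A6:✓
Every auditor in the restrictor has a witness.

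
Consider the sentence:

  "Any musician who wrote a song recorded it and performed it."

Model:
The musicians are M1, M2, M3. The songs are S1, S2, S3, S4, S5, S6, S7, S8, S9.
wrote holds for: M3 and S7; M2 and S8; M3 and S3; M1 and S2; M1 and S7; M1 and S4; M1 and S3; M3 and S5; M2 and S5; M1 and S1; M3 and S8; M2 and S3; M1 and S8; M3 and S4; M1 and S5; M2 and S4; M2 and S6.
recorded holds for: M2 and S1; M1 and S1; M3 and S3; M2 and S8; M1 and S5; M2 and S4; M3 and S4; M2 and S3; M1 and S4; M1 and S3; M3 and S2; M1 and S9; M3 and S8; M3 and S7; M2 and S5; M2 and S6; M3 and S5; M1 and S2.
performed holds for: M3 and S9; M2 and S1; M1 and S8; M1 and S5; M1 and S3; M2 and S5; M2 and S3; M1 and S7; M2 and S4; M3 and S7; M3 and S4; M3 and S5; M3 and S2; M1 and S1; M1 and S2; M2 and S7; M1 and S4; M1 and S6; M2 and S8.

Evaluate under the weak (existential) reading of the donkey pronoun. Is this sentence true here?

True

"it" takes "a song" as antecedent — a donkey pronoun bound across the clause boundary.
Weak reading: every musician m with some wrote-song has at least one wrote-song s such that recorded(m,s) ∧ performed(m,s).
Per musician: M1:✓  M2:✓  M3:✓
Every musician in the restrictor has a witness.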